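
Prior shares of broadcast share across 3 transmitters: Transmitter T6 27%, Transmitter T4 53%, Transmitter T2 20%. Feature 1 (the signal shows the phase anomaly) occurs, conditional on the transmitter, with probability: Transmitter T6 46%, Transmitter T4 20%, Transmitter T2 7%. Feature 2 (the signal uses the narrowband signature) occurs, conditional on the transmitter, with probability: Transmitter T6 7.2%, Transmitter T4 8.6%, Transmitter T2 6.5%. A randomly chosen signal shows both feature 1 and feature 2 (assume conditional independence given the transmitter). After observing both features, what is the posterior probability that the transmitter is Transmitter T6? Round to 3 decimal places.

0.471

Unnormalized posteriors (prior × likelihood):
  Transmitter T6: 0.27 × 0.46 × 0.072 = 0.0089424
  Transmitter T4: 0.53 × 0.2 × 0.086 = 0.009116
  Transmitter T2: 0.2 × 0.07 × 0.065 = 0.00091
Total = 0.0189684.
P(Transmitter T6 | evidence) = 0.0089424 / 0.0189684 ≈ 0.471.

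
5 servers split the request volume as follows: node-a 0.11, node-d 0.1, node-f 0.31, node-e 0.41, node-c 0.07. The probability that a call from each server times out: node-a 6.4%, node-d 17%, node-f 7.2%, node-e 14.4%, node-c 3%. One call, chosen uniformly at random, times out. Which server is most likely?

node-e

Unnormalized posteriors (prior × likelihood):
  node-a: 0.11 × 0.064 = 0.00704
  node-d: 0.1 × 0.17 = 0.017
  node-f: 0.31 × 0.072 = 0.02232
  node-e: 0.41 × 0.144 = 0.05904
  node-c: 0.07 × 0.03 = 0.0021
Sum = 0.1075.
Largest term belongs to node-e, so node-e is most probable.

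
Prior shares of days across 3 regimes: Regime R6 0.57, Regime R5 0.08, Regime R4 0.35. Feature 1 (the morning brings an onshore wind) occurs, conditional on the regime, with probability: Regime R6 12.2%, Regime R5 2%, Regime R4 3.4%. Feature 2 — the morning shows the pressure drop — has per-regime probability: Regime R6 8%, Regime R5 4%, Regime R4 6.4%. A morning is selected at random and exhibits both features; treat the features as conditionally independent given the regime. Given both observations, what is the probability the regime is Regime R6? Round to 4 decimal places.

0.8708

Compute prior × likelihood for every hypothesis:
  Regime R6: 0.57 × 0.122 × 0.08 = 0.0055632
  Regime R5: 0.08 × 0.02 × 0.04 = 0.000064
  Regime R4: 0.35 × 0.034 × 0.064 = 0.0007616
Sum = 0.0063888.
P(Regime R6 | evidence) = 0.0055632 / 0.0063888 ≈ 0.8708.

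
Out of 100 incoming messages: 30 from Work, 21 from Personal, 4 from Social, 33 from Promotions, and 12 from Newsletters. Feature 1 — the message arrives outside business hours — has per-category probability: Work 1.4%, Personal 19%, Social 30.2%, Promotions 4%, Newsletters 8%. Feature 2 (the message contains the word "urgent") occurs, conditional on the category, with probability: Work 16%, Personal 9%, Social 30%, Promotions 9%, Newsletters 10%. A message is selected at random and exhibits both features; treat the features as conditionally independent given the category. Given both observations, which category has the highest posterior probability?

Social

Unnormalized posteriors (prior × likelihood):
  Work: 0.3 × 0.014 × 0.16 = 0.000672
  Personal: 0.21 × 0.19 × 0.09 = 0.003591
  Social: 0.04 × 0.302 × 0.3 = 0.003624
  Promotions: 0.33 × 0.04 × 0.09 = 0.001188
  Newsletters: 0.12 × 0.08 × 0.1 = 0.00096
Total = 0.010035.
Largest term belongs to Social, so Social is most probable.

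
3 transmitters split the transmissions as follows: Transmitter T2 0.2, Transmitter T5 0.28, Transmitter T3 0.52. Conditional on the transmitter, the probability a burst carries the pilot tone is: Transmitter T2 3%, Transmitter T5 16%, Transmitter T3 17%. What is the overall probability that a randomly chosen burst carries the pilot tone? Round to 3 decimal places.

0.139

By Bayes' rule, posterior ∝ prior × likelihood:
  Transmitter T2: 0.2 × 0.03 = 0.006
  Transmitter T5: 0.28 × 0.16 = 0.0448
  Transmitter T3: 0.52 × 0.17 = 0.0884
P(pilot) = 0.006 + 0.0448 + 0.0884 = 0.1392 → 0.139.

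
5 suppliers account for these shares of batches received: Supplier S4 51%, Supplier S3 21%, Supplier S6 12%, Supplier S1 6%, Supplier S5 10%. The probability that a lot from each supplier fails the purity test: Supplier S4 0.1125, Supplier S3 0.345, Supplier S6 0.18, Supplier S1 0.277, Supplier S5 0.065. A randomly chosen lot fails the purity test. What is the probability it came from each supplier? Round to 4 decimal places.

By Bayes' rule, posterior ∝ prior × likelihood:
  Supplier S4: 0.51 × 0.1125 = 0.057375
  Supplier S3: 0.21 × 0.345 = 0.07245
  Supplier S6: 0.12 × 0.18 = 0.0216
  Supplier S1: 0.06 × 0.277 = 0.01662
  Supplier S5: 0.1 × 0.065 = 0.0065
Normalizing constant = 0.174545.
P(Supplier S4 | off-spec) = 0.057375/0.174545 ≈ 0.3287
P(Supplier S3 | off-spec) = 0.07245/0.174545 ≈ 0.4151
P(Supplier S6 | off-spec) = 0.0216/0.174545 ≈ 0.1238
P(Supplier S1 | off-spec) = 0.01662/0.174545 ≈ 0.0952
P(Supplier S5 | off-spec) = 0.0065/0.174545 ≈ 0.0372
(Check: 0.3287+0.4151+0.1238+0.0952+0.0372 = 1.0000.)

Supplier S4 0.3287, Supplier S3 0.4151, Supplier S6 0.1238, Supplier S1 0.0952, Supplier S5 0.0372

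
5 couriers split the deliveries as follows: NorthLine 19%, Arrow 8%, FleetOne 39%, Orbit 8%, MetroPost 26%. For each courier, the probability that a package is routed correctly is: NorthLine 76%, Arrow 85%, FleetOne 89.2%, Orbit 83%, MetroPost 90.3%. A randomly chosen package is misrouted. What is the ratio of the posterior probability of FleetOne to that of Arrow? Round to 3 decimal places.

Taking complements, P(misrouted | each) = NorthLine 0.24, Arrow 0.15, FleetOne 0.108, Orbit 0.17, MetroPost 0.097.
Compute prior × likelihood for every hypothesis:
  NorthLine: 0.19 × 0.24 = 0.0456
  Arrow: 0.08 × 0.15 = 0.012
  FleetOne: 0.39 × 0.108 = 0.04212
  Orbit: 0.08 × 0.17 = 0.0136
  MetroPost: 0.26 × 0.097 = 0.02522
Normalizing constant = 0.13854.
The ratio is 0.04212 / 0.012 (the normalizer cancels) = 3.510.

3.510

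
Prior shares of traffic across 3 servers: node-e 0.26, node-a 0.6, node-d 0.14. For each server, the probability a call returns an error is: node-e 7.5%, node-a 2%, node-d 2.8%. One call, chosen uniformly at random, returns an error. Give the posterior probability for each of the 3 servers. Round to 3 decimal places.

Compute prior × likelihood for every hypothesis:
  node-e: 0.26 × 0.075 = 0.0195
  node-a: 0.6 × 0.02 = 0.012
  node-d: 0.14 × 0.028 = 0.00392
Normalizing constant = 0.03542.
P(node-e | error) = 0.0195/0.03542 ≈ 0.551
P(node-a | error) = 0.012/0.03542 ≈ 0.339
P(node-d | error) = 0.00392/0.03542 ≈ 0.111

node-e 0.551, node-a 0.339, node-d 0.111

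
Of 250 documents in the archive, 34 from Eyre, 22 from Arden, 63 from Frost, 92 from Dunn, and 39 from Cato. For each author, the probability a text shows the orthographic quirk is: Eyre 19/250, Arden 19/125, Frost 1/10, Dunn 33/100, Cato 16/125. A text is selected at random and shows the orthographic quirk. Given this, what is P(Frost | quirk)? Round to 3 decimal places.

0.132

By Bayes' rule, posterior ∝ prior × likelihood:
  Eyre: 0.136 × 0.076 = 0.010336
  Arden: 0.088 × 0.152 = 0.013376
  Frost: 0.252 × 0.1 = 0.0252
  Dunn: 0.368 × 0.33 = 0.12144
  Cato: 0.156 × 0.128 = 0.019968
Normalizing constant = 0.19032.
P(Frost | evidence) = 0.0252 / 0.19032 ≈ 0.132.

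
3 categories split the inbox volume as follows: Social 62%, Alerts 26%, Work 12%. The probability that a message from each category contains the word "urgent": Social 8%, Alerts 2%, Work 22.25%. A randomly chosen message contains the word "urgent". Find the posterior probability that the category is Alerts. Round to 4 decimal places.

Compute prior × likelihood for every hypothesis:
  Social: 0.62 × 0.08 = 0.0496
  Alerts: 0.26 × 0.02 = 0.0052
  Work: 0.12 × 0.2225 = 0.0267
Sum = 0.0815.
P(Alerts | evidence) = 0.0052 / 0.0815 ≈ 0.0638.

0.0638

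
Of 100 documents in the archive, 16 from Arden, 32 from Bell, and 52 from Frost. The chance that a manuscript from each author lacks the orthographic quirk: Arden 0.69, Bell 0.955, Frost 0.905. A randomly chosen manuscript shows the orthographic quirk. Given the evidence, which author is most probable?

Arden

Taking complements, P(quirk | each) = Arden 0.31, Bell 0.045, Frost 0.095.
By Bayes' rule, posterior ∝ prior × likelihood:
  Arden: 0.16 × 0.31 = 0.0496
  Bell: 0.32 × 0.045 = 0.0144
  Frost: 0.52 × 0.095 = 0.0494
Total = 0.1134.
Largest term belongs to Arden, so Arden is most probable.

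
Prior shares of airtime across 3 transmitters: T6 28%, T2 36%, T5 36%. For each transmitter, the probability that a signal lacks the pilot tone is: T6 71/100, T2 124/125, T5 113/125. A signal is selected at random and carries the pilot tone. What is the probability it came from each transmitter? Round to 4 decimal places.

T6 0.6844, T2 0.0243, T5 0.2913

Taking complements, P(pilot | each) = T6 0.29, T2 0.008, T5 0.096.
Compute prior × likelihood for every hypothesis:
  T6: 0.28 × 0.29 = 0.0812
  T2: 0.36 × 0.008 = 0.00288
  T5: 0.36 × 0.096 = 0.03456
Sum = 0.11864.
P(T6 | pilot) = 0.0812/0.11864 ≈ 0.6844
P(T2 | pilot) = 0.00288/0.11864 ≈ 0.0243
P(T5 | pilot) = 0.03456/0.11864 ≈ 0.2913
(Check: 0.6844+0.0243+0.2913 = 1.0000.)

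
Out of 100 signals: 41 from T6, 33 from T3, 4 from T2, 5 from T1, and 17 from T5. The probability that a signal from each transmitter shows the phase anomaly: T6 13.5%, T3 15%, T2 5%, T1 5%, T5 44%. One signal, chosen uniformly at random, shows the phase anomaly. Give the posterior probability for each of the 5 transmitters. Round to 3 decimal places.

Compute prior × likelihood for every hypothesis:
  T6: 0.41 × 0.135 = 0.05535
  T3: 0.33 × 0.15 = 0.0495
  T2: 0.04 × 0.05 = 0.002
  T1: 0.05 × 0.05 = 0.0025
  T5: 0.17 × 0.44 = 0.0748
Sum = 0.18415.
P(T6 | anomaly) = 0.05535/0.18415 ≈ 0.301
P(T3 | anomaly) = 0.0495/0.18415 ≈ 0.269
P(T2 | anomaly) = 0.002/0.18415 ≈ 0.011
P(T1 | anomaly) = 0.0025/0.18415 ≈ 0.014
P(T5 | anomaly) = 0.0748/0.18415 ≈ 0.406

T6 0.301, T3 0.269, T2 0.011, T1 0.014, T5 0.406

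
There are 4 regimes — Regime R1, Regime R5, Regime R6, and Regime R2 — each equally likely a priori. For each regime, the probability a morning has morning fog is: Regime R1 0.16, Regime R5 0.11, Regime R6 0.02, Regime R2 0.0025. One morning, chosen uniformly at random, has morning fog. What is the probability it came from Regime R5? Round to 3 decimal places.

Since the prior is uniform, the posterior is proportional to the likelihood:
  Regime R1: 0.16
  Regime R5: 0.11
  Regime R6: 0.02
  Regime R2: 0.0025
Sum = 0.2925.
P(Regime R5 | evidence) = 0.11 / 0.2925 ≈ 0.376.

0.376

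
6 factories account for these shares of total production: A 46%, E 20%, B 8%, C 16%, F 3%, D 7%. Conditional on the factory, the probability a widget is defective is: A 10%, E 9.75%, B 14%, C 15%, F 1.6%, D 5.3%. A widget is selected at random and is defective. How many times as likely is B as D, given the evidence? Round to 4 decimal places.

Unnormalized posteriors (prior × likelihood):
  A: 0.46 × 0.1 = 0.046
  E: 0.2 × 0.0975 = 0.0195
  B: 0.08 × 0.14 = 0.0112
  C: 0.16 × 0.15 = 0.024
  F: 0.03 × 0.016 = 0.00048
  D: 0.07 × 0.053 = 0.00371
Sum = 0.10489.
The ratio is 0.0112 / 0.00371 (the normalizer cancels) = 3.0189.

3.0189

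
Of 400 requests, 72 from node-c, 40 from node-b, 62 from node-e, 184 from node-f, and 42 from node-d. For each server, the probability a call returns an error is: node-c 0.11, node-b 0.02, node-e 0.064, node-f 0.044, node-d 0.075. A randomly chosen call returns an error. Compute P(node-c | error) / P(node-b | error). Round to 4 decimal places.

By Bayes' rule, posterior ∝ prior × likelihood:
  node-c: 0.18 × 0.11 = 0.0198
  node-b: 0.1 × 0.02 = 0.002
  node-e: 0.155 × 0.064 = 0.00992
  node-f: 0.46 × 0.044 = 0.02024
  node-d: 0.105 × 0.075 = 0.007875
Normalizing constant = 0.059835.
The ratio is 0.0198 / 0.002 (the normalizer cancels) = 9.9000.

9.9000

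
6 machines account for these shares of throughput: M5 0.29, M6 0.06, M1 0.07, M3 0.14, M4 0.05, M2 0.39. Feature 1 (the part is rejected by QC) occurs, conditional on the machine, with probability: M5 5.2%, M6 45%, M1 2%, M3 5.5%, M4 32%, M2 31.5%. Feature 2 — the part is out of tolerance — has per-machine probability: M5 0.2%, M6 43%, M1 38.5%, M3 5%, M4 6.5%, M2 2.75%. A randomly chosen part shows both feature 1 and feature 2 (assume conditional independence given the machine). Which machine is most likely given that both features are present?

Compute prior × likelihood for every hypothesis:
  M5: 0.29 × 0.052 × 0.002 = 0.00003016
  M6: 0.06 × 0.45 × 0.43 = 0.01161
  M1: 0.07 × 0.02 × 0.385 = 0.000539
  M3: 0.14 × 0.055 × 0.05 = 0.000385
  M4: 0.05 × 0.32 × 0.065 = 0.00104
  M2: 0.39 × 0.315 × 0.0275 = 0.003378375
Normalizing constant = 0.016982535.
Largest term belongs to M6, so M6 is most probable.

M6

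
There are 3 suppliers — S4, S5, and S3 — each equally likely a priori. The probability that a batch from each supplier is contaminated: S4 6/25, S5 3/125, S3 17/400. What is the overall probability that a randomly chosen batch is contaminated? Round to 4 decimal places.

Since the prior is uniform, the posterior is proportional to the likelihood:
  S4: 0.24
  S5: 0.024
  S3: 0.0425
P(contaminated) = (1/3) × (0.24 + 0.024 + 0.0425) = 0.3065/3 ≈ 0.1022.

0.1022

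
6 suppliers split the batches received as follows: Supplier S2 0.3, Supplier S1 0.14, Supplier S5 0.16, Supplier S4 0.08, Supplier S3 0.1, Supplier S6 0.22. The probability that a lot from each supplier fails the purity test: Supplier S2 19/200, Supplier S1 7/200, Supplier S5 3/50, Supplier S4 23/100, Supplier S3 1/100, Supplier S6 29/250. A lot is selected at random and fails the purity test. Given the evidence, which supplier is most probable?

By Bayes' rule, posterior ∝ prior × likelihood:
  Supplier S2: 0.3 × 0.095 = 0.0285
  Supplier S1: 0.14 × 0.035 = 0.0049
  Supplier S5: 0.16 × 0.06 = 0.0096
  Supplier S4: 0.08 × 0.23 = 0.0184
  Supplier S3: 0.1 × 0.01 = 0.001
  Supplier S6: 0.22 × 0.116 = 0.02552
Sum = 0.08792.
Largest term belongs to Supplier S2, so Supplier S2 is most probable.

Supplier S2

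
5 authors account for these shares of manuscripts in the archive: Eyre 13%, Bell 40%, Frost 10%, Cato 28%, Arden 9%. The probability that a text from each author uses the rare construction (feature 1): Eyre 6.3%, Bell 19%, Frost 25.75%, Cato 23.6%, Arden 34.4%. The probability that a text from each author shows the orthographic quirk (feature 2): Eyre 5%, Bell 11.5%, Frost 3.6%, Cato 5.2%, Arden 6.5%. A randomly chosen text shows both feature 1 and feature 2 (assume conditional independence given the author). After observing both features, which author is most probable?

Prior × likelihood for each hypothesis:
  Eyre: 0.13 × 0.063 × 0.05 = 0.0004095
  Bell: 0.4 × 0.19 × 0.115 = 0.00874
  Frost: 0.1 × 0.2575 × 0.036 = 0.000927
  Cato: 0.28 × 0.236 × 0.052 = 0.00343616
  Arden: 0.09 × 0.344 × 0.065 = 0.0020124
Total = 0.01552506.
Largest term belongs to Bell, so Bell is most probable.

Bell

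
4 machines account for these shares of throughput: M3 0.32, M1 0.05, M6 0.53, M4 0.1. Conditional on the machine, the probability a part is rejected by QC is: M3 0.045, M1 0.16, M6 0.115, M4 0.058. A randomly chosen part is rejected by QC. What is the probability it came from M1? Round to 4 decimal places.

By Bayes' rule, posterior ∝ prior × likelihood:
  M3: 0.32 × 0.045 = 0.0144
  M1: 0.05 × 0.16 = 0.008
  M6: 0.53 × 0.115 = 0.06095
  M4: 0.1 × 0.058 = 0.0058
Sum = 0.08915.
P(M1 | evidence) = 0.008 / 0.08915 ≈ 0.0897.

0.0897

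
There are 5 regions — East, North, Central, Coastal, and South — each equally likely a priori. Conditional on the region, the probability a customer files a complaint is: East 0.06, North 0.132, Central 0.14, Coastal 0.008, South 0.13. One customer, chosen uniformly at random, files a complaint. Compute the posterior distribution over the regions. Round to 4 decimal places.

East 0.1277, North 0.2809, Central 0.2979, Coastal 0.0170, South 0.2766

With a uniform prior (1/5 each), posterior ∝ likelihood:
  East: 0.06
  North: 0.132
  Central: 0.14
  Coastal: 0.008
  South: 0.13
Sum = 0.47.
P(East | complaint) = 0.06/0.47 ≈ 0.1277
P(North | complaint) = 0.132/0.47 ≈ 0.2809
P(Central | complaint) = 0.14/0.47 ≈ 0.2979
P(Coastal | complaint) = 0.008/0.47 ≈ 0.0170
P(South | complaint) = 0.13/0.47 ≈ 0.2766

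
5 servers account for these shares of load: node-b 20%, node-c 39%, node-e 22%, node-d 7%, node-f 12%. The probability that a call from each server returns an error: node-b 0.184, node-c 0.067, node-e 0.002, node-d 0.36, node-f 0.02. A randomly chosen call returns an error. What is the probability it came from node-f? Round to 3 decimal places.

0.026

Unnormalized posteriors (prior × likelihood):
  node-b: 0.2 × 0.184 = 0.0368
  node-c: 0.39 × 0.067 = 0.02613
  node-e: 0.22 × 0.002 = 0.00044
  node-d: 0.07 × 0.36 = 0.0252
  node-f: 0.12 × 0.02 = 0.0024
Sum = 0.09097.
P(node-f | evidence) = 0.0024 / 0.09097 ≈ 0.026.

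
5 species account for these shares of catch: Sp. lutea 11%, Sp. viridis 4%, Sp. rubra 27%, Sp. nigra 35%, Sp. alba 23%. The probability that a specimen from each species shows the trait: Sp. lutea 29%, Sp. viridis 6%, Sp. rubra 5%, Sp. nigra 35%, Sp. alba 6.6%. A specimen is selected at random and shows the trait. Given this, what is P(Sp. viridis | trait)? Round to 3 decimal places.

0.013

Unnormalized posteriors (prior × likelihood):
  Sp. lutea: 0.11 × 0.29 = 0.0319
  Sp. viridis: 0.04 × 0.06 = 0.0024
  Sp. rubra: 0.27 × 0.05 = 0.0135
  Sp. nigra: 0.35 × 0.35 = 0.1225
  Sp. alba: 0.23 × 0.066 = 0.01518
Normalizing constant = 0.18548.
P(Sp. viridis | evidence) = 0.0024 / 0.18548 ≈ 0.013.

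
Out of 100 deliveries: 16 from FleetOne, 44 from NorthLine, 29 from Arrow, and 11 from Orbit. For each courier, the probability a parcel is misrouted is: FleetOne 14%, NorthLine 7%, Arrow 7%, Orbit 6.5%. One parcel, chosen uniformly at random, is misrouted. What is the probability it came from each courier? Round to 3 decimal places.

FleetOne 0.278, NorthLine 0.382, Arrow 0.252, Orbit 0.089

Unnormalized posteriors (prior × likelihood):
  FleetOne: 0.16 × 0.14 = 0.0224
  NorthLine: 0.44 × 0.07 = 0.0308
  Arrow: 0.29 × 0.07 = 0.0203
  Orbit: 0.11 × 0.065 = 0.00715
Sum = 0.08065.
P(FleetOne | misrouted) = 0.0224/0.08065 ≈ 0.278
P(NorthLine | misrouted) = 0.0308/0.08065 ≈ 0.382
P(Arrow | misrouted) = 0.0203/0.08065 ≈ 0.252
P(Orbit | misrouted) = 0.00715/0.08065 ≈ 0.089
(Check: 0.278+0.382+0.252+0.089 = 1.001.)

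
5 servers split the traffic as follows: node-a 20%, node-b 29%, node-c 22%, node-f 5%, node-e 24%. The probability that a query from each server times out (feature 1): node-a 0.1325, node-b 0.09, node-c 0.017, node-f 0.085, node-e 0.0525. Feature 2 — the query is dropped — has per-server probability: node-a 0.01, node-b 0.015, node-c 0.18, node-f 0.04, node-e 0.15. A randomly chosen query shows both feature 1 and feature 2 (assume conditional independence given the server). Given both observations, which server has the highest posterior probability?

node-e

Prior × likelihood for each hypothesis:
  node-a: 0.2 × 0.1325 × 0.01 = 0.000265
  node-b: 0.29 × 0.09 × 0.015 = 0.0003915
  node-c: 0.22 × 0.017 × 0.18 = 0.0006732
  node-f: 0.05 × 0.085 × 0.04 = 0.00017
  node-e: 0.24 × 0.0525 × 0.15 = 0.00189
Sum = 0.0033897.
Largest term belongs to node-e, so node-e is most probable.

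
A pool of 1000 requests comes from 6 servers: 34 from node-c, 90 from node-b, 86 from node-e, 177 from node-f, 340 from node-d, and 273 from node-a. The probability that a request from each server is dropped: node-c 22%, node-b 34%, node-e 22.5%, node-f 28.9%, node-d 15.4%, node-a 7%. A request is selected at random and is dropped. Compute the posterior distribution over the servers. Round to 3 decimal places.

Compute prior × likelihood for every hypothesis:
  node-c: 0.034 × 0.22 = 0.00748
  node-b: 0.09 × 0.34 = 0.0306
  node-e: 0.086 × 0.225 = 0.01935
  node-f: 0.177 × 0.289 = 0.051153
  node-d: 0.34 × 0.154 = 0.05236
  node-a: 0.273 × 0.07 = 0.01911
Sum = 0.180053.
P(node-c | dropped) = 0.00748/0.180053 ≈ 0.042
P(node-b | dropped) = 0.0306/0.180053 ≈ 0.170
P(node-e | dropped) = 0.01935/0.180053 ≈ 0.107
P(node-f | dropped) = 0.051153/0.180053 ≈ 0.284
P(node-d | dropped) = 0.05236/0.180053 ≈ 0.291
P(node-a | dropped) = 0.01911/0.180053 ≈ 0.106
(Check: 0.042+0.170+0.107+0.284+0.291+0.106 = 1.000.)

node-c 0.042, node-b 0.170, node-e 0.107, node-f 0.284, node-d 0.291, node-a 0.106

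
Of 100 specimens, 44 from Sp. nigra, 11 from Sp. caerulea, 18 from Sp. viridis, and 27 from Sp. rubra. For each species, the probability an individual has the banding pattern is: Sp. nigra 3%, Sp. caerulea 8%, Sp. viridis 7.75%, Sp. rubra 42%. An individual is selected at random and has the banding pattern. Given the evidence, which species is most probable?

Sp. rubra

Unnormalized posteriors (prior × likelihood):
  Sp. nigra: 0.44 × 0.03 = 0.0132
  Sp. caerulea: 0.11 × 0.08 = 0.0088
  Sp. viridis: 0.18 × 0.0775 = 0.01395
  Sp. rubra: 0.27 × 0.42 = 0.1134
Normalizing constant = 0.14935.
Largest term belongs to Sp. rubra, so Sp. rubra is most probable.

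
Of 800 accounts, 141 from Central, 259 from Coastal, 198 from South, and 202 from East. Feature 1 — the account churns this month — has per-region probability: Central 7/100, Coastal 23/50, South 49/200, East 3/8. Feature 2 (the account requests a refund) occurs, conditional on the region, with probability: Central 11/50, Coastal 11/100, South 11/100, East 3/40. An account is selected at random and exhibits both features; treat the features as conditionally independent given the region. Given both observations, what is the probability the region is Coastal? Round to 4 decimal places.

Prior × likelihood for each hypothesis:
  Central: 0.17625 × 0.07 × 0.22 = 0.00271425
  Coastal: 0.32375 × 0.46 × 0.11 = 0.01638175
  South: 0.2475 × 0.245 × 0.11 = 0.006670125
  East: 0.2525 × 0.375 × 0.075 = 0.0071015625
Normalizing constant = 0.0328676875.
P(Coastal | evidence) = 0.01638175 / 0.0328676875 ≈ 0.4984.

0.4984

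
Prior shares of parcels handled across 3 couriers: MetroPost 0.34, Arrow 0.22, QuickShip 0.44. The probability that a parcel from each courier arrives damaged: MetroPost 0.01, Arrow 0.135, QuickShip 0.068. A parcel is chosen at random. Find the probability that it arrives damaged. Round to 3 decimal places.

By Bayes' rule, posterior ∝ prior × likelihood:
  MetroPost: 0.34 × 0.01 = 0.0034
  Arrow: 0.22 × 0.135 = 0.0297
  QuickShip: 0.44 × 0.068 = 0.02992
P(damaged) = 0.0034 + 0.0297 + 0.02992 = 0.06302 → 0.063.

0.063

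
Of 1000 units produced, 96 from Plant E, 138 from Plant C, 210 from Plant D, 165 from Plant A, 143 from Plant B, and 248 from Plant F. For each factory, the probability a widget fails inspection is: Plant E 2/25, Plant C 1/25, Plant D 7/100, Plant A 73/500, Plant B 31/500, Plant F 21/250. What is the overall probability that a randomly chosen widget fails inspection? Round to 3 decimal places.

By Bayes' rule, posterior ∝ prior × likelihood:
  Plant E: 0.096 × 0.08 = 0.00768
  Plant C: 0.138 × 0.04 = 0.00552
  Plant D: 0.21 × 0.07 = 0.0147
  Plant A: 0.165 × 0.146 = 0.02409
  Plant B: 0.143 × 0.062 = 0.008866
  Plant F: 0.248 × 0.084 = 0.020832
P(nonconforming) = 0.00768 + 0.00552 + 0.0147 + 0.02409 + 0.008866 + 0.020832 = 0.081688 → 0.082.

0.082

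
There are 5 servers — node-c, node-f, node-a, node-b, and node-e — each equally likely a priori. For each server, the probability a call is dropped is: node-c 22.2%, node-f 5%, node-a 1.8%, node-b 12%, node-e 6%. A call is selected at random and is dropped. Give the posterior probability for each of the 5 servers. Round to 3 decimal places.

node-c 0.472, node-f 0.106, node-a 0.038, node-b 0.255, node-e 0.128

With a uniform prior (1/5 each), posterior ∝ likelihood:
  node-c: 0.222
  node-f: 0.05
  node-a: 0.018
  node-b: 0.12
  node-e: 0.06
Total = 0.47.
P(node-c | dropped) = 0.222/0.47 ≈ 0.472
P(node-f | dropped) = 0.05/0.47 ≈ 0.106
P(node-a | dropped) = 0.018/0.47 ≈ 0.038
P(node-b | dropped) = 0.12/0.47 ≈ 0.255
P(node-e | dropped) = 0.06/0.47 ≈ 0.128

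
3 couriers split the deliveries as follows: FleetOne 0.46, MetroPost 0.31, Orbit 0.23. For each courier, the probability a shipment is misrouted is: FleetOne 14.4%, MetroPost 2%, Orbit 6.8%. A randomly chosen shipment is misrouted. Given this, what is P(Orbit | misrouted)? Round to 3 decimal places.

Compute prior × likelihood for every hypothesis:
  FleetOne: 0.46 × 0.144 = 0.06624
  MetroPost: 0.31 × 0.02 = 0.0062
  Orbit: 0.23 × 0.068 = 0.01564
Total = 0.08808.
P(Orbit | evidence) = 0.01564 / 0.08808 ≈ 0.178.

0.178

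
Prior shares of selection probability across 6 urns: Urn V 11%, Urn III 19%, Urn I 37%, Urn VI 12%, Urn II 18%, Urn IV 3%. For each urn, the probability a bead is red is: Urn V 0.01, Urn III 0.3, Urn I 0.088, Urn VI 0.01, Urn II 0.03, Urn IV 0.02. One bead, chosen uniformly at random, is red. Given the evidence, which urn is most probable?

Urn III

Compute prior × likelihood for every hypothesis:
  Urn V: 0.11 × 0.01 = 0.0011
  Urn III: 0.19 × 0.3 = 0.057
  Urn I: 0.37 × 0.088 = 0.03256
  Urn VI: 0.12 × 0.01 = 0.0012
  Urn II: 0.18 × 0.03 = 0.0054
  Urn IV: 0.03 × 0.02 = 0.0006
Normalizing constant = 0.09786.
Largest term belongs to Urn III, so Urn III is most probable.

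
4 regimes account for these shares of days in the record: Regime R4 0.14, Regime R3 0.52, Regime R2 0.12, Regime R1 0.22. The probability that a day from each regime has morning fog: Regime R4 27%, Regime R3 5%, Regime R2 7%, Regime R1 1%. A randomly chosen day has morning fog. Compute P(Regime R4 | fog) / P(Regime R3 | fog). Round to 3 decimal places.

1.454

Unnormalized posteriors (prior × likelihood):
  Regime R4: 0.14 × 0.27 = 0.0378
  Regime R3: 0.52 × 0.05 = 0.026
  Regime R2: 0.12 × 0.07 = 0.0084
  Regime R1: 0.22 × 0.01 = 0.0022
Total = 0.0744.
The ratio is 0.0378 / 0.026 (the normalizer cancels) = 1.454.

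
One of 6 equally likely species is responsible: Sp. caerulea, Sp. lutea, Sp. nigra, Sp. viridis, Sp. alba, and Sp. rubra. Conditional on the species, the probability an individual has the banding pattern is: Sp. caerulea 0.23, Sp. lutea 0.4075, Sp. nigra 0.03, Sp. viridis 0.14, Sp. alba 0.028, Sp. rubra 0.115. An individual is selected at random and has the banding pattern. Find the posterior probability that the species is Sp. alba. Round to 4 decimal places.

Since the prior is uniform, the posterior is proportional to the likelihood:
  Sp. caerulea: 0.23
  Sp. lutea: 0.4075
  Sp. nigra: 0.03
  Sp. viridis: 0.14
  Sp. alba: 0.028
  Sp. rubra: 0.115
Normalizing constant = 0.9505.
P(Sp. alba | evidence) = 0.028 / 0.9505 ≈ 0.0295.

0.0295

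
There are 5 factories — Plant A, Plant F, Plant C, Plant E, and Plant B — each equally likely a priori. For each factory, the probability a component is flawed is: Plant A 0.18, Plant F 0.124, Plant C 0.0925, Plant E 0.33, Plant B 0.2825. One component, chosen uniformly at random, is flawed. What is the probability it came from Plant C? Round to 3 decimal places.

Since the prior is uniform, the posterior is proportional to the likelihood:
  Plant A: 0.18
  Plant F: 0.124
  Plant C: 0.0925
  Plant E: 0.33
  Plant B: 0.2825
Normalizing constant = 1.009.
P(Plant C | evidence) = 0.0925 / 1.009 ≈ 0.092.

0.092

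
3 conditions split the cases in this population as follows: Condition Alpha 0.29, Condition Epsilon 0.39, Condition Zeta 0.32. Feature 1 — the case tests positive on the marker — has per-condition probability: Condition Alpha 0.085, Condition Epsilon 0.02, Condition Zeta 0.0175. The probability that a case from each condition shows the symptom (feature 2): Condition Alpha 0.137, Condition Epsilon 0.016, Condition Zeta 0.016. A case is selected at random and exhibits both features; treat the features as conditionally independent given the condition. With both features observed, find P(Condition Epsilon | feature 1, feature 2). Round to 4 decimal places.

By Bayes' rule, posterior ∝ prior × likelihood:
  Condition Alpha: 0.29 × 0.085 × 0.137 = 0.00337705
  Condition Epsilon: 0.39 × 0.02 × 0.016 = 0.0001248
  Condition Zeta: 0.32 × 0.0175 × 0.016 = 0.0000896
Sum = 0.00359145.
P(Condition Epsilon | evidence) = 0.0001248 / 0.00359145 ≈ 0.0347.

0.0347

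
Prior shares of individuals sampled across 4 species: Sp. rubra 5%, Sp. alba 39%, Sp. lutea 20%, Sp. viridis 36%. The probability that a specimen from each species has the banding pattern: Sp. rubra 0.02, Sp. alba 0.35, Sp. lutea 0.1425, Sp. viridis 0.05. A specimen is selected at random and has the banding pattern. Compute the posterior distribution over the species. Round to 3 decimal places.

Sp. rubra 0.005, Sp. alba 0.742, Sp. lutea 0.155, Sp. viridis 0.098

Compute prior × likelihood for every hypothesis:
  Sp. rubra: 0.05 × 0.02 = 0.001
  Sp. alba: 0.39 × 0.35 = 0.1365
  Sp. lutea: 0.2 × 0.1425 = 0.0285
  Sp. viridis: 0.36 × 0.05 = 0.018
Sum = 0.184.
P(Sp. rubra | banded) = 0.001/0.184 ≈ 0.005
P(Sp. alba | banded) = 0.1365/0.184 ≈ 0.742
P(Sp. lutea | banded) = 0.0285/0.184 ≈ 0.155
P(Sp. viridis | banded) = 0.018/0.184 ≈ 0.098
(Check: 0.005+0.742+0.155+0.098 = 1.000.)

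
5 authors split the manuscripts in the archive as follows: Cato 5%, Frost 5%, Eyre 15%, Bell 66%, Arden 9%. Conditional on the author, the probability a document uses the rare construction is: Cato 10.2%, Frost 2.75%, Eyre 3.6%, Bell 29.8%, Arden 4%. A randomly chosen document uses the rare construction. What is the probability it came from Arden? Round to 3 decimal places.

0.017

Compute prior × likelihood for every hypothesis:
  Cato: 0.05 × 0.102 = 0.0051
  Frost: 0.05 × 0.0275 = 0.001375
  Eyre: 0.15 × 0.036 = 0.0054
  Bell: 0.66 × 0.298 = 0.19668
  Arden: 0.09 × 0.04 = 0.0036
Normalizing constant = 0.212155.
P(Arden | evidence) = 0.0036 / 0.212155 ≈ 0.017.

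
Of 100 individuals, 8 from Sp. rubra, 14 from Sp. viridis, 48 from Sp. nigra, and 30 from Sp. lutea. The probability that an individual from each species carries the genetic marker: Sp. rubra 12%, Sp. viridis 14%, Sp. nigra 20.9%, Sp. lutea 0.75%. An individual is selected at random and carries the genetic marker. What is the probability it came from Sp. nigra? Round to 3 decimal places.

Compute prior × likelihood for every hypothesis:
  Sp. rubra: 0.08 × 0.12 = 0.0096
  Sp. viridis: 0.14 × 0.14 = 0.0196
  Sp. nigra: 0.48 × 0.209 = 0.10032
  Sp. lutea: 0.3 × 0.0075 = 0.00225
Sum = 0.13177.
P(Sp. nigra | evidence) = 0.10032 / 0.13177 ≈ 0.761.

0.761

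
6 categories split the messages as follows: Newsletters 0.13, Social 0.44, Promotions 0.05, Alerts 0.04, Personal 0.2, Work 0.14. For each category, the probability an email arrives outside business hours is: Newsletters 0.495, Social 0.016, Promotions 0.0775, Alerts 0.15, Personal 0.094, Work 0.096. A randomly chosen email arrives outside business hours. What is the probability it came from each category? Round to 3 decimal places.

By Bayes' rule, posterior ∝ prior × likelihood:
  Newsletters: 0.13 × 0.495 = 0.06435
  Social: 0.44 × 0.016 = 0.00704
  Promotions: 0.05 × 0.0775 = 0.003875
  Alerts: 0.04 × 0.15 = 0.006
  Personal: 0.2 × 0.094 = 0.0188
  Work: 0.14 × 0.096 = 0.01344
Total = 0.113505.
P(Newsletters | off-hours) = 0.06435/0.113505 ≈ 0.567
P(Social | off-hours) = 0.00704/0.113505 ≈ 0.062
P(Promotions | off-hours) = 0.003875/0.113505 ≈ 0.034
P(Alerts | off-hours) = 0.006/0.113505 ≈ 0.053
P(Personal | off-hours) = 0.0188/0.113505 ≈ 0.166
P(Work | off-hours) = 0.01344/0.113505 ≈ 0.118

Newsletters 0.567, Social 0.062, Promotions 0.034, Alerts 0.053, Personal 0.166, Work 0.118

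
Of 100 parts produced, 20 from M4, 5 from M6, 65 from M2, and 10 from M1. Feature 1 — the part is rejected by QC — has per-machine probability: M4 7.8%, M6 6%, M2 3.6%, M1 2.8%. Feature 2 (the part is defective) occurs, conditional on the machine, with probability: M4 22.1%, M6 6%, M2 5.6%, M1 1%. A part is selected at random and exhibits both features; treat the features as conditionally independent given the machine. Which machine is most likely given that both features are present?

M4

Unnormalized posteriors (prior × likelihood):
  M4: 0.2 × 0.078 × 0.221 = 0.0034476
  M6: 0.05 × 0.06 × 0.06 = 0.00018
  M2: 0.65 × 0.036 × 0.056 = 0.0013104
  M1: 0.1 × 0.028 × 0.01 = 0.000028
Sum = 0.004966.
Largest term belongs to M4, so M4 is most probable.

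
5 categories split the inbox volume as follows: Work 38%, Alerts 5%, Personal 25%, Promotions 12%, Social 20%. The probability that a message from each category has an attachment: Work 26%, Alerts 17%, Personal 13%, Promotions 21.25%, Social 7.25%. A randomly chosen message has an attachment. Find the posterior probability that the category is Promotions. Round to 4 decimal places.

Compute prior × likelihood for every hypothesis:
  Work: 0.38 × 0.26 = 0.0988
  Alerts: 0.05 × 0.17 = 0.0085
  Personal: 0.25 × 0.13 = 0.0325
  Promotions: 0.12 × 0.2125 = 0.0255
  Social: 0.2 × 0.0725 = 0.0145
Total = 0.1798.
P(Promotions | evidence) = 0.0255 / 0.1798 ≈ 0.1418.

0.1418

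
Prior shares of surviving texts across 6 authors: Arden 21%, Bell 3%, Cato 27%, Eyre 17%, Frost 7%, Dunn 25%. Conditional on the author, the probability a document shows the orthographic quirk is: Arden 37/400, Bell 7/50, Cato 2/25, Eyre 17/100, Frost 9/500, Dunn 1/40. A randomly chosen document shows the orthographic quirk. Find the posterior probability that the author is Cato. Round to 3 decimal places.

Compute prior × likelihood for every hypothesis:
  Arden: 0.21 × 0.0925 = 0.019425
  Bell: 0.03 × 0.14 = 0.0042
  Cato: 0.27 × 0.08 = 0.0216
  Eyre: 0.17 × 0.17 = 0.0289
  Frost: 0.07 × 0.018 = 0.00126
  Dunn: 0.25 × 0.025 = 0.00625
Normalizing constant = 0.081635.
P(Cato | evidence) = 0.0216 / 0.081635 ≈ 0.265.

0.265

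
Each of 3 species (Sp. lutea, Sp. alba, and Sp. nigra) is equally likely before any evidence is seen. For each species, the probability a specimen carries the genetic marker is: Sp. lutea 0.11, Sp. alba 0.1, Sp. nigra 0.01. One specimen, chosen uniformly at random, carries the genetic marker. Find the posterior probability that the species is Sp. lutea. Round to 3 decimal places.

Since the prior is uniform, the posterior is proportional to the likelihood:
  Sp. lutea: 0.11
  Sp. alba: 0.1
  Sp. nigra: 0.01
Sum = 0.22.
P(Sp. lutea | evidence) = 0.11 / 0.22 ≈ 0.500.

0.500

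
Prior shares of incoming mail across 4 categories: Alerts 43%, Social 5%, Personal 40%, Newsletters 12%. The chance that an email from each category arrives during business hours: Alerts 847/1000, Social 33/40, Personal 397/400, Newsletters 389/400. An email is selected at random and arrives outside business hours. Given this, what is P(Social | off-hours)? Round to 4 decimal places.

Taking complements, P(off-hours | each) = Alerts 0.153, Social 0.175, Personal 0.0075, Newsletters 0.0275.
Compute prior × likelihood for every hypothesis:
  Alerts: 0.43 × 0.153 = 0.06579
  Social: 0.05 × 0.175 = 0.00875
  Personal: 0.4 × 0.0075 = 0.003
  Newsletters: 0.12 × 0.0275 = 0.0033
Total = 0.08084.
P(Social | evidence) = 0.00875 / 0.08084 ≈ 0.1082.

0.1082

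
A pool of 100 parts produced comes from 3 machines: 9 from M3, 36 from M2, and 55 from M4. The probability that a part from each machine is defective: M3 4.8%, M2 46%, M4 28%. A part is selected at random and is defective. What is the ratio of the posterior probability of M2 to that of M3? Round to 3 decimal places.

38.333

Compute prior × likelihood for every hypothesis:
  M3: 0.09 × 0.048 = 0.00432
  M2: 0.36 × 0.46 = 0.1656
  M4: 0.55 × 0.28 = 0.154
Sum = 0.32392.
The ratio is 0.1656 / 0.00432 (the normalizer cancels) = 38.333.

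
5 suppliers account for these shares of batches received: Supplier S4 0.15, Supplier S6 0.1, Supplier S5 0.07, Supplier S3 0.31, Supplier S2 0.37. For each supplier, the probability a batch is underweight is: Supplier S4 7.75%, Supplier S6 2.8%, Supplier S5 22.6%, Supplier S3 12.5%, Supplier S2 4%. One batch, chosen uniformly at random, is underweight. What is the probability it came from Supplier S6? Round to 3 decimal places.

Unnormalized posteriors (prior × likelihood):
  Supplier S4: 0.15 × 0.0775 = 0.011625
  Supplier S6: 0.1 × 0.028 = 0.0028
  Supplier S5: 0.07 × 0.226 = 0.01582
  Supplier S3: 0.31 × 0.125 = 0.03875
  Supplier S2: 0.37 × 0.04 = 0.0148
Sum = 0.083795.
P(Supplier S6 | evidence) = 0.0028 / 0.083795 ≈ 0.033.

0.033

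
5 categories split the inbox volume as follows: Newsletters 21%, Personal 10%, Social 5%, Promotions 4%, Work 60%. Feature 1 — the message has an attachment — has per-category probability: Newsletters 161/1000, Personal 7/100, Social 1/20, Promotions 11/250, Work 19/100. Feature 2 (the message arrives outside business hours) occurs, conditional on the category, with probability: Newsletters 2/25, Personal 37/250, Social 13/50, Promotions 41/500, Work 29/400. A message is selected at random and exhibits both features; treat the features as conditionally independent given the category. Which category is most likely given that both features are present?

Compute prior × likelihood for every hypothesis:
  Newsletters: 0.21 × 0.161 × 0.08 = 0.0027048
  Personal: 0.1 × 0.07 × 0.148 = 0.001036
  Social: 0.05 × 0.05 × 0.26 = 0.00065
  Promotions: 0.04 × 0.044 × 0.082 = 0.00014432
  Work: 0.6 × 0.19 × 0.0725 = 0.008265
Total = 0.01280012.
Largest term belongs to Work, so Work is most probable.

Work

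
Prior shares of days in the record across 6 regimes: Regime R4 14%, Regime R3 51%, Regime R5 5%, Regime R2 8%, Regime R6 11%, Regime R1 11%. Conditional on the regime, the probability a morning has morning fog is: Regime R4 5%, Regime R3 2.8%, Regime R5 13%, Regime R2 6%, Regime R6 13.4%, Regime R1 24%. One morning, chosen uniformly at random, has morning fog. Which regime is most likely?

Regime R1

By Bayes' rule, posterior ∝ prior × likelihood:
  Regime R4: 0.14 × 0.05 = 0.007
  Regime R3: 0.51 × 0.028 = 0.01428
  Regime R5: 0.05 × 0.13 = 0.0065
  Regime R2: 0.08 × 0.06 = 0.0048
  Regime R6: 0.11 × 0.134 = 0.01474
  Regime R1: 0.11 × 0.24 = 0.0264
Normalizing constant = 0.07372.
Largest term belongs to Regime R1, so Regime R1 is most probable.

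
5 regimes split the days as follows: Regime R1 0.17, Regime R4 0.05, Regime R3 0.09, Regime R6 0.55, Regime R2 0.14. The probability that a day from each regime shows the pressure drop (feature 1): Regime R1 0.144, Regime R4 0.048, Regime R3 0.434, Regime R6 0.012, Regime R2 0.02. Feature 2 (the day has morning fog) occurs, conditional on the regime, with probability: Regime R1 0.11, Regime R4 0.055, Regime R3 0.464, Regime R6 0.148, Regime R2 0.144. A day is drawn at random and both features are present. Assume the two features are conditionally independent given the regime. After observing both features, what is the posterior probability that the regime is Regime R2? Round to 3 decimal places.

By Bayes' rule, posterior ∝ prior × likelihood:
  Regime R1: 0.17 × 0.144 × 0.11 = 0.0026928
  Regime R4: 0.05 × 0.048 × 0.055 = 0.000132
  Regime R3: 0.09 × 0.434 × 0.464 = 0.01812384
  Regime R6: 0.55 × 0.012 × 0.148 = 0.0009768
  Regime R2: 0.14 × 0.02 × 0.144 = 0.0004032
Normalizing constant = 0.02232864.
P(Regime R2 | evidence) = 0.0004032 / 0.02232864 ≈ 0.018.

0.018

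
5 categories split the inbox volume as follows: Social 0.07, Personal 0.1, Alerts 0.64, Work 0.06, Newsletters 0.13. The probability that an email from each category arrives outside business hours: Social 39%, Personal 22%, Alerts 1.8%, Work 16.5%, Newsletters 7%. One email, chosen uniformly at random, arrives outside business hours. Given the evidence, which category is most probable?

Social

Unnormalized posteriors (prior × likelihood):
  Social: 0.07 × 0.39 = 0.0273
  Personal: 0.1 × 0.22 = 0.022
  Alerts: 0.64 × 0.018 = 0.01152
  Work: 0.06 × 0.165 = 0.0099
  Newsletters: 0.13 × 0.07 = 0.0091
Normalizing constant = 0.07982.
Largest term belongs to Social, so Social is most probable.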